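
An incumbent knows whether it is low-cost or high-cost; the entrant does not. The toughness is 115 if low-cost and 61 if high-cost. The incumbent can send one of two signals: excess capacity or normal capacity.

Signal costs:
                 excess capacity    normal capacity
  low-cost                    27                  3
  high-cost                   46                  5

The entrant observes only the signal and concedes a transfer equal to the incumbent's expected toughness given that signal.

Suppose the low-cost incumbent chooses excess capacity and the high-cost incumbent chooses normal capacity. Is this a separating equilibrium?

Under separation the entrant infers type exactly: excess capacity → low-cost (pays 115), normal capacity → high-cost (pays 61).
Low-cost: excess capacity gives 115 − 27 = 88; normal capacity gives 61 − 3 = 58. No deviation. ✓
High-cost: normal capacity gives 61 − 5 = 56; excess capacity gives 115 − 46 = 69. Would deviate. ✗

No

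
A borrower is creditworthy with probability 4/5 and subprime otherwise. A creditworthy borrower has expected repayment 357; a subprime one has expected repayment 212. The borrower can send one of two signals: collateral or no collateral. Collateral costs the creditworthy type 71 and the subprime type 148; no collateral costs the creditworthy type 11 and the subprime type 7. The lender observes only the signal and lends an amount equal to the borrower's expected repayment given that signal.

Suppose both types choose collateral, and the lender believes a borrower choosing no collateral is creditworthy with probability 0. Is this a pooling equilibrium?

No

On the equilibrium path (collateral) the lender holds the prior 4/5 and pays 4/5·357 + 1/5·212 = 328. Off-path (no collateral) belief 0 gives 0·357 + 1·212 = 212.
Creditworthy: collateral gives 328 − 71 = 257; no collateral gives 212 − 11 = 201. Stays. ✓
Subprime: collateral gives 328 − 148 = 180; no collateral gives 212 − 7 = 205. Deviates. ✗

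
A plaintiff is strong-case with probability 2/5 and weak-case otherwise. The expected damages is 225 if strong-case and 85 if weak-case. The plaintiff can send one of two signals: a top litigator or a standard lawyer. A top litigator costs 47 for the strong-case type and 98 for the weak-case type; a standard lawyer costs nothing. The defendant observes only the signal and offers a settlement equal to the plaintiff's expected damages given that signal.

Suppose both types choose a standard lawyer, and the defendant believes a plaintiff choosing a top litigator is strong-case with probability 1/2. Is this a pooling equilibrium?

Yes

At the pooled signal (standard lawyer) the defendant holds the prior 2/5 and pays 2/5·225 + 3/5·85 = 141. Off-path (top litigator) belief 1/2 gives 1/2·225 + 1/2·85 = 155.
Strong-case: standard lawyer gives 141 − 0 = 141; top litigator gives 155 − 47 = 108. Stays. ✓
Weak-case: standard lawyer gives 141 − 0 = 141; top litigator gives 155 − 98 = 57. Stays. ✓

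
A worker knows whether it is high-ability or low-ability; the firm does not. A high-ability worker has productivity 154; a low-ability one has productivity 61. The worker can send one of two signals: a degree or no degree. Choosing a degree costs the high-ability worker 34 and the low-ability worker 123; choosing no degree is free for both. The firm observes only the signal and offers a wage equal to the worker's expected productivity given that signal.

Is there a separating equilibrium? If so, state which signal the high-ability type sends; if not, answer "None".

Try high-ability → degree, low-ability → no degree:
  Under separation the firm infers type exactly: degree → high-ability (pays 154), no degree → low-ability (pays 61).
  High-ability: degree gives 154 − 34 = 120; no degree gives 61 − 0 = 61. No deviation. ✓
  Low-ability: no degree gives 61 − 0 = 61; degree gives 154 − 123 = 31. No deviation. ✓
Both hold — the high-ability type sends degree.

degree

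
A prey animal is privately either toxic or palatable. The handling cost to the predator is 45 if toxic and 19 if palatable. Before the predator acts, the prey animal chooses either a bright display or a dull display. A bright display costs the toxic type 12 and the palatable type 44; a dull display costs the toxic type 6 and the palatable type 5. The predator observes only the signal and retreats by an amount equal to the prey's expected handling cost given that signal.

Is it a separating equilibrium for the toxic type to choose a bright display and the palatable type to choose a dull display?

Under separation the predator infers type exactly: bright display → toxic (pays 45), dull display → palatable (pays 19).
Toxic: bright display gives 45 − 12 = 33; dull display gives 19 − 6 = 13. No deviation. ✓
Palatable: dull display gives 19 − 5 = 14; bright display gives 45 − 44 = 1. No deviation. ✓
Neither type gains from mimicking the other.

Yes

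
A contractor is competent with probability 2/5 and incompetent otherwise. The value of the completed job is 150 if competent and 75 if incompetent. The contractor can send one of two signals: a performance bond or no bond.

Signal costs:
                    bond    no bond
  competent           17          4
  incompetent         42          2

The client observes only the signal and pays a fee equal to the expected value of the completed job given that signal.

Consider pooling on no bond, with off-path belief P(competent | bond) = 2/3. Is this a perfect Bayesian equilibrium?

No

At the pooled signal (no bond) the client holds the prior 2/5 and pays 2/5·150 + 3/5·75 = 105. Off-path (bond) belief 2/3 gives 2/3·150 + 1/3·75 = 125.
Competent: no bond gives 105 − 4 = 101; bond gives 125 − 17 = 108. Deviates. ✗
Incompetent: no bond gives 105 − 2 = 103; bond gives 125 − 42 = 83. Stays. ✓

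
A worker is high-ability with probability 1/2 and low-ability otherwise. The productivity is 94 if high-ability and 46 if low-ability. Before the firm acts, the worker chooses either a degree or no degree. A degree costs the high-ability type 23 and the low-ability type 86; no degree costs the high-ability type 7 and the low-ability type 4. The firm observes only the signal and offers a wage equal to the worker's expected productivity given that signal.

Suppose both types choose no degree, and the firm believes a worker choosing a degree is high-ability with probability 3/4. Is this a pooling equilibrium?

At the pooled signal (no degree) the firm holds the prior 1/2 and pays 1/2·94 + 1/2·46 = 70. Off-path (degree) belief 3/4 gives 3/4·94 + 1/4·46 = 82.
High-ability: no degree gives 70 − 7 = 63; degree gives 82 − 23 = 59. Stays. ✓
Low-ability: no degree gives 70 − 4 = 66; degree gives 82 − 86 = -4. Stays. ✓

Yes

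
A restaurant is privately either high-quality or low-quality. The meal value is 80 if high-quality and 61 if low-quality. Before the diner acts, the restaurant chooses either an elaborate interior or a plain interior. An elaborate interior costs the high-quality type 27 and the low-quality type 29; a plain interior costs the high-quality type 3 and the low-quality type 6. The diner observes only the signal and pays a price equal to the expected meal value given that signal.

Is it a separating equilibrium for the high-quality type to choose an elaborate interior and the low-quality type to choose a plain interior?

No

If types separate, elaborate interior earns payment 80 and plain interior earns 61.
High-quality: elaborate interior gives 80 − 27 = 53; plain interior gives 61 − 3 = 58. Would deviate. ✗
Low-quality: plain interior gives 61 − 6 = 55; elaborate interior gives 80 − 29 = 51. No deviation. ✓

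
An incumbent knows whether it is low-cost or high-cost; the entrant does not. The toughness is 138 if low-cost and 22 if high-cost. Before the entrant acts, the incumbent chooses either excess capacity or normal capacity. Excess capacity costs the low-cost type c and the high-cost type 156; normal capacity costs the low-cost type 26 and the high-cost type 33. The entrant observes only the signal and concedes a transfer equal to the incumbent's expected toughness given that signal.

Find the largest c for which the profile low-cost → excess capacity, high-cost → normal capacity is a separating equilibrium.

142

Under separation: excess capacity → low-cost (pays 138); normal capacity → high-cost (pays 22).
High-cost: 22 − 33 = -11 ≥ 138 − 156 = -18. Holds regardless of c. ✓
Low-cost: 138 − c ≥ 22 − 26, so c ≤ 138 − -4 = 142.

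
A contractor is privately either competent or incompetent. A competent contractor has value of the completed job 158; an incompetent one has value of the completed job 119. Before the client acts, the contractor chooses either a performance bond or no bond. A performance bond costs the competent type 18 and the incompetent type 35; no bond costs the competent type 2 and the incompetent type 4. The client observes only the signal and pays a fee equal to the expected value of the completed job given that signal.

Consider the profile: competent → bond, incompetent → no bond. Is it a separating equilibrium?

If types separate, bond earns payment 158 and no bond earns 119.
Competent: bond gives 158 − 18 = 140; no bond gives 119 − 2 = 117. No deviation. ✓
Incompetent: no bond gives 119 − 4 = 115; bond gives 158 − 35 = 123. Would deviate. ✗

No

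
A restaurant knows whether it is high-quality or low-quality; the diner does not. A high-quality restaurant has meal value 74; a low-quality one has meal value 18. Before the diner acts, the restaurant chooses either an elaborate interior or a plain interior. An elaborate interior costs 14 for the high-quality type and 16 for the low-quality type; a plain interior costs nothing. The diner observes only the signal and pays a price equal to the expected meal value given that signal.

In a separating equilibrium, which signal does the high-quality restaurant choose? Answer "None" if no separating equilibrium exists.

None

Try high-quality → elaborate interior, low-quality → plain interior:
  Under separation the diner infers type exactly: elaborate interior → high-quality (pays 74), plain interior → low-quality (pays 18).
  High-quality: elaborate interior gives 74 − 14 = 60; plain interior gives 18 − 0 = 18. No deviation. ✓
  Low-quality: plain interior gives 18 − 0 = 18; elaborate interior gives 74 − 16 = 58. Would deviate. ✗
Try high-quality → plain interior, low-quality → elaborate interior:
  Under separation the diner infers type exactly: plain interior → high-quality (pays 74), elaborate interior → low-quality (pays 18).
  High-quality: plain interior gives 74 − 0 = 74; elaborate interior gives 18 − 14 = 4. No deviation. ✓
  Low-quality: elaborate interior gives 18 − 16 = 2; plain interior gives 74 − 0 = 74. Would deviate. ✗
Neither assignment is incentive-compatible.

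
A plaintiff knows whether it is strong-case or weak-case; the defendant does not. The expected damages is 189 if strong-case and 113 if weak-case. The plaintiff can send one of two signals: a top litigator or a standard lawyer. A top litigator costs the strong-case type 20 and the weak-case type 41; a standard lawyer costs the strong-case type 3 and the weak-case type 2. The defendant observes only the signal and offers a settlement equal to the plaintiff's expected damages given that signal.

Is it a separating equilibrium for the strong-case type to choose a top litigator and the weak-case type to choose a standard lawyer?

If types separate, top litigator earns payment 189 and standard lawyer earns 113.
Strong-case: top litigator gives 189 − 20 = 169; standard lawyer gives 113 − 3 = 110. No deviation. ✓
Weak-case: standard lawyer gives 113 − 2 = 111; top litigator gives 189 − 41 = 148. Would deviate. ✗

No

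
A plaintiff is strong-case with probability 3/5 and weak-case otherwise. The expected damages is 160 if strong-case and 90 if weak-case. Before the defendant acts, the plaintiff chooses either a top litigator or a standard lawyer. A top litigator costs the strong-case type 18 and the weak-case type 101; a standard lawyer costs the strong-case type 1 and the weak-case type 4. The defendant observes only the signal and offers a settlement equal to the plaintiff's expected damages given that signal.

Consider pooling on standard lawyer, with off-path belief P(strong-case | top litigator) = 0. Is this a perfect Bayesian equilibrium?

Yes

At the pooled signal (standard lawyer) the defendant holds the prior 3/5 and pays 3/5·160 + 2/5·90 = 132. Off-path (top litigator) belief 0 gives 0·160 + 1·90 = 90.
Strong-case: standard lawyer gives 132 − 1 = 131; top litigator gives 90 − 18 = 72. Stays. ✓
Weak-case: standard lawyer gives 132 − 4 = 128; top litigator gives 90 − 101 = -11. Stays. ✓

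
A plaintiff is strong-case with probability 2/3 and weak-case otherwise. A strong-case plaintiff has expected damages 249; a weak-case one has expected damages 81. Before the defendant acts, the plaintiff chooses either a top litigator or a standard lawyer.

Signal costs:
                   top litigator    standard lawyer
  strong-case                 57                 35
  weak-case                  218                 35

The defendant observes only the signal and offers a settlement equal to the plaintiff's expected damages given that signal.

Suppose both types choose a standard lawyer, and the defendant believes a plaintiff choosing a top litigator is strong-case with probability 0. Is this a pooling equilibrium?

At the pooled signal (standard lawyer) the defendant holds the prior 2/3 and pays 2/3·249 + 1/3·81 = 193. Off-path (top litigator) belief 0 gives 0·249 + 1·81 = 81.
Strong-case: standard lawyer gives 193 − 35 = 158; top litigator gives 81 − 57 = 24. Stays. ✓
Weak-case: standard lawyer gives 193 − 35 = 158; top litigator gives 81 − 218 = -137. Stays. ✓

Yes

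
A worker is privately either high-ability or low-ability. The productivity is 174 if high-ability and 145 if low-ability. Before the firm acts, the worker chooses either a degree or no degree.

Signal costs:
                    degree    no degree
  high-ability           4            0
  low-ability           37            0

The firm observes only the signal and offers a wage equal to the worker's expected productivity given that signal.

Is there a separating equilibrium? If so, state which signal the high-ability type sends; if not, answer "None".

Try high-ability → degree, low-ability → no degree:
  Under separation the firm infers type exactly: degree → high-ability (pays 174), no degree → low-ability (pays 145).
  High-ability: degree gives 174 − 4 = 170; no degree gives 145 − 0 = 145. No deviation. ✓
  Low-ability: no degree gives 145 − 0 = 145; degree gives 174 − 37 = 137. No deviation. ✓
Both hold — the high-ability type sends degree.

degree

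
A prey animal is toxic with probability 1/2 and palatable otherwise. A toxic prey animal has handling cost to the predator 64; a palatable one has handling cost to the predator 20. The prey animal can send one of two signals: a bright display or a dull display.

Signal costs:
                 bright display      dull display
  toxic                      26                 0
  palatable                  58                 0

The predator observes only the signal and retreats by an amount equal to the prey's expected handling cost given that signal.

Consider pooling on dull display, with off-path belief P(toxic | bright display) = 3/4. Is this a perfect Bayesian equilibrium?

Yes

At the pooled signal (dull display) the predator holds the prior 1/2 and pays 1/2·64 + 1/2·20 = 42. Off-path (bright display) belief 3/4 gives 3/4·64 + 1/4·20 = 53.
Toxic: dull display gives 42 − 0 = 42; bright display gives 53 − 26 = 27. Stays. ✓
Palatable: dull display gives 42 − 0 = 42; bright display gives 53 − 58 = -5. Stays. ✓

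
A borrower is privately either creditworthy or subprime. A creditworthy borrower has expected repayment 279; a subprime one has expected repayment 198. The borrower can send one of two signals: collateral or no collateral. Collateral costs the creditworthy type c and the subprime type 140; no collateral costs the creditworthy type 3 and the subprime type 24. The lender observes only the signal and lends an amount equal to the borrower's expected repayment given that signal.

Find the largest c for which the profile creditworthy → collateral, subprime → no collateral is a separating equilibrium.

Under separation: collateral → creditworthy (pays 279); no collateral → subprime (pays 198).
Subprime: 198 − 24 = 174 ≥ 279 − 140 = 139. Holds regardless of c. ✓
Creditworthy: 279 − c ≥ 198 − 3, so c ≤ 279 − 195 = 84.

84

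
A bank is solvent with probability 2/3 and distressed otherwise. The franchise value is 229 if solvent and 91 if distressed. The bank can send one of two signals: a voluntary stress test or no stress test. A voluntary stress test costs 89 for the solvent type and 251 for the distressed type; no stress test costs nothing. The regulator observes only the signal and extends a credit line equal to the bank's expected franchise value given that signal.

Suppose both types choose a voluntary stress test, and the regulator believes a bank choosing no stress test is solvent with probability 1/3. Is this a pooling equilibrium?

No

At the pooled signal (stress test) the regulator holds the prior 2/3 and pays 2/3·229 + 1/3·91 = 183. Off-path (no stress test) belief 1/3 gives 1/3·229 + 2/3·91 = 137.
Solvent: stress test gives 183 − 89 = 94; no stress test gives 137 − 0 = 137. Deviates. ✗
Distressed: stress test gives 183 − 251 = -68; no stress test gives 137 − 0 = 137. Deviates. ✗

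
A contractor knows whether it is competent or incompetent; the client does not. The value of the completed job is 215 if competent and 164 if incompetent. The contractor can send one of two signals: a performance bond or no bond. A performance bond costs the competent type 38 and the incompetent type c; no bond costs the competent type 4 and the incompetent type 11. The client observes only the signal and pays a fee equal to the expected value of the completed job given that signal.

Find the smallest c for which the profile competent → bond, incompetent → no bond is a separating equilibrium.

Under separation: bond → competent (pays 215); no bond → incompetent (pays 164).
Competent: 215 − 38 = 177 ≥ 164 − 4 = 160. Holds regardless of c. ✓
Incompetent: 164 − 11 ≥ 215 − c, so c ≥ 215 − 153 = 62.

62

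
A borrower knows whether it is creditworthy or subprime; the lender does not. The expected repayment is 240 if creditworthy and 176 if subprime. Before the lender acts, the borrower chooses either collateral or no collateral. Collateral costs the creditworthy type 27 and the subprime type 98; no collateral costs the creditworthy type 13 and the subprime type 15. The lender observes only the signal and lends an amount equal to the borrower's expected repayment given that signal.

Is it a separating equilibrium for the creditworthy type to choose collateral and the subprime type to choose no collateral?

If types separate, collateral earns payment 240 and no collateral earns 176.
Creditworthy: collateral gives 240 − 27 = 213; no collateral gives 176 − 13 = 163. No deviation. ✓
Subprime: no collateral gives 176 − 15 = 161; collateral gives 240 − 98 = 142. No deviation. ✓
Neither type gains from mimicking the other.

Yes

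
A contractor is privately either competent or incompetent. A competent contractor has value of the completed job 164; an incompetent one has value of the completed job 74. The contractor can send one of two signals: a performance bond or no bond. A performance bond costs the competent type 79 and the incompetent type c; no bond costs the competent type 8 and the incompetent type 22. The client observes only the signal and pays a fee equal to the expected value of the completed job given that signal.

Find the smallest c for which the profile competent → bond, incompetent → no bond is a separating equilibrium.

Under separation: bond → competent (pays 164); no bond → incompetent (pays 74).
Competent: 164 − 79 = 85 ≥ 74 − 8 = 66. Holds regardless of c. ✓
Incompetent: 74 − 22 ≥ 164 − c, so c ≥ 164 − 52 = 112.

112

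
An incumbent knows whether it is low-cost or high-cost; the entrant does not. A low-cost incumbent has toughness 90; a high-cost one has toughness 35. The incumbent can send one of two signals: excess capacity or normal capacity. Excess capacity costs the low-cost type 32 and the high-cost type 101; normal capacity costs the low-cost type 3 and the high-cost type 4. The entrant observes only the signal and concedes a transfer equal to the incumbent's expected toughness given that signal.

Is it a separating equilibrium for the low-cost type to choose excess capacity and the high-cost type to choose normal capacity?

Yes

Under separation the entrant infers type exactly: excess capacity → low-cost (pays 90), normal capacity → high-cost (pays 35).
Low-cost: excess capacity gives 90 − 32 = 58; normal capacity gives 35 − 3 = 32. No deviation. ✓
High-cost: normal capacity gives 35 − 4 = 31; excess capacity gives 90 − 101 = -11. No deviation. ✓
Neither type gains from mimicking the other.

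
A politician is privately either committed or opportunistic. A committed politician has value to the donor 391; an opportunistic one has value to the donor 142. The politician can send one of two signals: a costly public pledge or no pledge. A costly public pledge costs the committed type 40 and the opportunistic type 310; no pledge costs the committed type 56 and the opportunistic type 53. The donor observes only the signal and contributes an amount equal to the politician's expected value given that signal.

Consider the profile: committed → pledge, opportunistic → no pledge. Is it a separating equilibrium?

Yes

Under separation the donor infers type exactly: pledge → committed (pays 391), no pledge → opportunistic (pays 142).
Committed: pledge gives 391 − 40 = 351; no pledge gives 142 − 56 = 86. No deviation. ✓
Opportunistic: no pledge gives 142 − 53 = 89; pledge gives 391 − 310 = 81. No deviation. ✓
Both incentive constraints hold.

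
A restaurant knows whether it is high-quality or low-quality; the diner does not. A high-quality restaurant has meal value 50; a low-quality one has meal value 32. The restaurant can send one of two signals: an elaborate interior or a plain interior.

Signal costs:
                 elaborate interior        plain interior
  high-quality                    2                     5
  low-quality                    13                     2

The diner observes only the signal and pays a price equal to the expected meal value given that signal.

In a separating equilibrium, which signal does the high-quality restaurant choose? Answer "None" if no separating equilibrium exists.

None

Try high-quality → elaborate interior, low-quality → plain interior:
  If types separate, elaborate interior earns payment 50 and plain interior earns 32.
  High-quality: elaborate interior gives 50 − 2 = 48; plain interior gives 32 − 5 = 27. No deviation. ✓
  Low-quality: plain interior gives 32 − 2 = 30; elaborate interior gives 50 − 13 = 37. Would deviate. ✗
Try high-quality → plain interior, low-quality → elaborate interior:
  If types separate, plain interior earns payment 50 and elaborate interior earns 32.
  High-quality: plain interior gives 50 − 5 = 45; elaborate interior gives 32 − 2 = 30. No deviation. ✓
  Low-quality: elaborate interior gives 32 − 13 = 19; plain interior gives 50 − 2 = 48. Would deviate. ✗
Neither assignment is incentive-compatible.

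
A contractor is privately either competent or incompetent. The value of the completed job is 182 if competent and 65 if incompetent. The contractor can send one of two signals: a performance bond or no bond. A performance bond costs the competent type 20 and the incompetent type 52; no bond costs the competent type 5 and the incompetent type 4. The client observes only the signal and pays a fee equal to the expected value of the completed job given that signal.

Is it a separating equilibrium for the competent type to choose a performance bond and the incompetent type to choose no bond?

No

Under separation the client infers type exactly: bond → competent (pays 182), no bond → incompetent (pays 65).
Competent: bond gives 182 − 20 = 162; no bond gives 65 − 5 = 60. No deviation. ✓
Incompetent: no bond gives 65 − 4 = 61; bond gives 182 − 52 = 130. Would deviate. ✗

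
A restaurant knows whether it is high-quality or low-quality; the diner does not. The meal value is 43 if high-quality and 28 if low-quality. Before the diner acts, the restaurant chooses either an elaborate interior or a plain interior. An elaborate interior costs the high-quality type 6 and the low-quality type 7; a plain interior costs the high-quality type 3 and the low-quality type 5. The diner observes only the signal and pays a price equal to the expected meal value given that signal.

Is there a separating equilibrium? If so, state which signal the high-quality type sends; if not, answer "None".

None

Try high-quality → elaborate interior, low-quality → plain interior:
  If types separate, elaborate interior earns payment 43 and plain interior earns 28.
  High-quality: elaborate interior gives 43 − 6 = 37; plain interior gives 28 − 3 = 25. No deviation. ✓
  Low-quality: plain interior gives 28 − 5 = 23; elaborate interior gives 43 − 7 = 36. Would deviate. ✗
Try high-quality → plain interior, low-quality → elaborate interior:
  If types separate, plain interior earns payment 43 and elaborate interior earns 28.
  High-quality: plain interior gives 43 − 3 = 40; elaborate interior gives 28 − 6 = 22. No deviation. ✓
  Low-quality: elaborate interior gives 28 − 7 = 21; plain interior gives 43 − 5 = 38. Would deviate. ✗
Neither assignment is incentive-compatible.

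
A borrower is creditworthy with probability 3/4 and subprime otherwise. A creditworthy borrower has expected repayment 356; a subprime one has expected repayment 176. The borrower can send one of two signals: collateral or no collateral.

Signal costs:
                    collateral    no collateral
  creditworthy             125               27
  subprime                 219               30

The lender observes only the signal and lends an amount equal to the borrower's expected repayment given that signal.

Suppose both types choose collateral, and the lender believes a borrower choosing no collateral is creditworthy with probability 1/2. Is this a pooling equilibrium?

On the equilibrium path (collateral) the lender holds the prior 3/4 and pays 3/4·356 + 1/4·176 = 311. Off-path (no collateral) belief 1/2 gives 1/2·356 + 1/2·176 = 266.
Creditworthy: collateral gives 311 − 125 = 186; no collateral gives 266 − 27 = 239. Deviates. ✗
Subprime: collateral gives 311 − 219 = 92; no collateral gives 266 − 30 = 236. Deviates. ✗

No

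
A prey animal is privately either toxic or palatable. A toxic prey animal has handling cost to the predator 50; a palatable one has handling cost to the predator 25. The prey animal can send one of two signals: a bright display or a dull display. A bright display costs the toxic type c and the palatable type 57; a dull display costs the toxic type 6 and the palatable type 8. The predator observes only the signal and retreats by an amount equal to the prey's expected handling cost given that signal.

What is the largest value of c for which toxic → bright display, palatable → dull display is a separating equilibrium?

Under separation: bright display → toxic (pays 50); dull display → palatable (pays 25).
Palatable: 25 − 8 = 17 ≥ 50 − 57 = -7. Holds regardless of c. ✓
Toxic: 50 − c ≥ 25 − 6, so c ≤ 50 − 19 = 31.

31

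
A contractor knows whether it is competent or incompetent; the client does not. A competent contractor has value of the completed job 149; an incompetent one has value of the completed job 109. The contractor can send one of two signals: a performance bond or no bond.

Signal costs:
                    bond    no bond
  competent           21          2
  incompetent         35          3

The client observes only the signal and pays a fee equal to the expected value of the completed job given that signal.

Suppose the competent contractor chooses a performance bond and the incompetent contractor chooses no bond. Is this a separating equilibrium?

No

If types separate, bond earns payment 149 and no bond earns 109.
Competent: bond gives 149 − 21 = 128; no bond gives 109 − 2 = 107. No deviation. ✓
Incompetent: no bond gives 109 − 3 = 106; bond gives 149 − 35 = 114. Would deviate. ✗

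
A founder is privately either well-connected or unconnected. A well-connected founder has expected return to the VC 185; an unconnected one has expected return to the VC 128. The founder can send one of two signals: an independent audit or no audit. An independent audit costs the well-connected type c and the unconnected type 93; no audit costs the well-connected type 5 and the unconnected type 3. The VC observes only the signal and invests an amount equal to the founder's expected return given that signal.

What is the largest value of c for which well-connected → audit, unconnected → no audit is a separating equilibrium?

62

Under separation: audit → well-connected (pays 185); no audit → unconnected (pays 128).
Unconnected: 128 − 3 = 125 ≥ 185 − 93 = 92. Holds regardless of c. ✓
Well-connected: 185 − c ≥ 128 − 5, so c ≤ 185 − 123 = 62.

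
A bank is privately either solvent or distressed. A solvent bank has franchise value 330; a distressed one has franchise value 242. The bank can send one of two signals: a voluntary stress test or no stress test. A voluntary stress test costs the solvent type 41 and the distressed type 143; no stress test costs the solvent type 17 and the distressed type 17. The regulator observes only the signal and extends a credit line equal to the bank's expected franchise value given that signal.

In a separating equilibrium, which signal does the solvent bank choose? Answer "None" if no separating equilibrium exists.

stress test

Try solvent → stress test, distressed → no stress test:
  Under separation the regulator infers type exactly: stress test → solvent (pays 330), no stress test → distressed (pays 242).
  Solvent: stress test gives 330 − 41 = 289; no stress test gives 242 − 17 = 225. No deviation. ✓
  Distressed: no stress test gives 242 − 17 = 225; stress test gives 330 − 143 = 187. No deviation. ✓
Both hold — the solvent type sends stress test.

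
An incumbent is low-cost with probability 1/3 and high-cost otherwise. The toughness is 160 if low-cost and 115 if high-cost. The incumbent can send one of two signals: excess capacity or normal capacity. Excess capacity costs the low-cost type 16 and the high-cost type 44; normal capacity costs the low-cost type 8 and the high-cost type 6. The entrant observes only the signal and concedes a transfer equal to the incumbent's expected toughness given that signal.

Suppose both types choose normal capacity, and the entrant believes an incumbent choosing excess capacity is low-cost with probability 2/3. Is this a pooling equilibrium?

At the pooled signal (normal capacity) the entrant holds the prior 1/3 and pays 1/3·160 + 2/3·115 = 130. Off-path (excess capacity) belief 2/3 gives 2/3·160 + 1/3·115 = 145.
Low-cost: normal capacity gives 130 − 8 = 122; excess capacity gives 145 − 16 = 129. Deviates. ✗
High-cost: normal capacity gives 130 − 6 = 124; excess capacity gives 145 − 44 = 101. Stays. ✓

No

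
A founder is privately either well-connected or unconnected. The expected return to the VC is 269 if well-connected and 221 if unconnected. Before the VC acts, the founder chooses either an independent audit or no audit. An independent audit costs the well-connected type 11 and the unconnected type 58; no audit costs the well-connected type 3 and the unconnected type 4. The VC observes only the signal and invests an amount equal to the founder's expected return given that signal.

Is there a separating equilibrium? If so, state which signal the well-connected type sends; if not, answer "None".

audit

Try well-connected → audit, unconnected → no audit:
  If types separate, audit earns payment 269 and no audit earns 221.
  Well-connected: audit gives 269 − 11 = 258; no audit gives 221 − 3 = 218. No deviation. ✓
  Unconnected: no audit gives 221 − 4 = 217; audit gives 269 − 58 = 211. No deviation. ✓
Both hold — the well-connected type sends audit.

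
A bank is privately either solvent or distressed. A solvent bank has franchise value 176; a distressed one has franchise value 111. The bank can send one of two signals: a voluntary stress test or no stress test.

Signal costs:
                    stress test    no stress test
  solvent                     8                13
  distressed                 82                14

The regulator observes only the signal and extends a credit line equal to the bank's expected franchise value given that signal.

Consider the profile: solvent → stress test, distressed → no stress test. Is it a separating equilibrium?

Under separation the regulator infers type exactly: stress test → solvent (pays 176), no stress test → distressed (pays 111).
Solvent: stress test gives 176 − 8 = 168; no stress test gives 111 − 13 = 98. No deviation. ✓
Distressed: no stress test gives 111 − 14 = 97; stress test gives 176 − 82 = 94. No deviation. ✓
Both incentive constraints hold.

Yes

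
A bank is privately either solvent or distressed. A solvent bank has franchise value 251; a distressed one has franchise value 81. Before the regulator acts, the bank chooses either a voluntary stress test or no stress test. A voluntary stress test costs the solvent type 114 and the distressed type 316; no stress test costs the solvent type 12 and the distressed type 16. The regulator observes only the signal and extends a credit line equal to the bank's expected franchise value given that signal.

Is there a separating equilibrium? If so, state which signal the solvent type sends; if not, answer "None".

Try solvent → stress test, distressed → no stress test:
  Under separation the regulator infers type exactly: stress test → solvent (pays 251), no stress test → distressed (pays 81).
  Solvent: stress test gives 251 − 114 = 137; no stress test gives 81 − 12 = 69. No deviation. ✓
  Distressed: no stress test gives 81 − 16 = 65; stress test gives 251 − 316 = -65. No deviation. ✓
Both hold — the solvent type sends stress test.

stress test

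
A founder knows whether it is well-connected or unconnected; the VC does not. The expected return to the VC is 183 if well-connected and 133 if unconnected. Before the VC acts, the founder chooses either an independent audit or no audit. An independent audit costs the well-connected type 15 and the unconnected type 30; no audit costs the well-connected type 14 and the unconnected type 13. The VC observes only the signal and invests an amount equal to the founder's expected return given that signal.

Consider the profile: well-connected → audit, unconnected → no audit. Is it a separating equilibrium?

If types separate, audit earns payment 183 and no audit earns 133.
Well-connected: audit gives 183 − 15 = 168; no audit gives 133 − 14 = 119. No deviation. ✓
Unconnected: no audit gives 133 − 13 = 120; audit gives 183 − 30 = 153. Would deviate. ✗

No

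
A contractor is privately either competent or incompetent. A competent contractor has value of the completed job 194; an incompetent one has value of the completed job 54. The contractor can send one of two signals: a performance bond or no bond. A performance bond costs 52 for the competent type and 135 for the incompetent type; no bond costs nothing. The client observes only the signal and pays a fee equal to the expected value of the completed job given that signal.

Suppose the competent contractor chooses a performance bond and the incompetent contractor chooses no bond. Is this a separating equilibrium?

If types separate, bond earns payment 194 and no bond earns 54.
Competent: bond gives 194 − 52 = 142; no bond gives 54 − 0 = 54. No deviation. ✓
Incompetent: no bond gives 54 − 0 = 54; bond gives 194 − 135 = 59. Would deviate. ✗

No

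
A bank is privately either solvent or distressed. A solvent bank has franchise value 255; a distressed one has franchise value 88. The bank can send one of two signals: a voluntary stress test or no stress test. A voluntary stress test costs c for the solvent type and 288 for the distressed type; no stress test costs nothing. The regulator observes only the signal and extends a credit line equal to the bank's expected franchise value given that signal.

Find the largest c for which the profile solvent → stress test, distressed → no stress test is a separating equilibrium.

Under separation: stress test → solvent (pays 255); no stress test → distressed (pays 88).
Distressed: 88 − 0 = 88 ≥ 255 − 288 = -33. Holds regardless of c. ✓
Solvent: 255 − c ≥ 88 − 0, so c ≤ 255 − 88 = 167.

167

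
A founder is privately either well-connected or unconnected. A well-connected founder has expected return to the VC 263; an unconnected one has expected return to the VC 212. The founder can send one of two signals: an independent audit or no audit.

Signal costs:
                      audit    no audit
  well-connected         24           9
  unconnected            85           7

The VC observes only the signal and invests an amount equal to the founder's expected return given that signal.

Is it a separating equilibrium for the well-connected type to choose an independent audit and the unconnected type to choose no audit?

Yes

If types separate, audit earns payment 263 and no audit earns 212.
Well-connected: audit gives 263 − 24 = 239; no audit gives 212 − 9 = 203. No deviation. ✓
Unconnected: no audit gives 212 − 7 = 205; audit gives 263 − 85 = 178. No deviation. ✓
Both incentive constraints hold.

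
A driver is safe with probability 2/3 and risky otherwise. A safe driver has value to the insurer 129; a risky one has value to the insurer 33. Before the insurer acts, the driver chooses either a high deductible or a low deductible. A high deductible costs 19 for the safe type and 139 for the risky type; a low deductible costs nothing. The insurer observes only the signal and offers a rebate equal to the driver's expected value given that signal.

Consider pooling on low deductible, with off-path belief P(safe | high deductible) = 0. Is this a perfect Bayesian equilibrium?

At the pooled signal (low deductible) the insurer holds the prior 2/3 and pays 2/3·129 + 1/3·33 = 97. Off-path (high deductible) belief 0 gives 0·129 + 1·33 = 33.
Safe: low deductible gives 97 − 0 = 97; high deductible gives 33 − 19 = 14. Stays. ✓
Risky: low deductible gives 97 − 0 = 97; high deductible gives 33 − 139 = -106. Stays. ✓

Yes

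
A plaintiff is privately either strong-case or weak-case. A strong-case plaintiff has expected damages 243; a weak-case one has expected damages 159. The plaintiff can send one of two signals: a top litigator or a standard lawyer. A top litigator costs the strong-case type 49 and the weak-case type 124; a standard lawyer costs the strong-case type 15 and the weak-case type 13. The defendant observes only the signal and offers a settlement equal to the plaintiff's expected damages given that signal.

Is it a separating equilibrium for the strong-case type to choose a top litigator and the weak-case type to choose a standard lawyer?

Yes

Under separation the defendant infers type exactly: top litigator → strong-case (pays 243), standard lawyer → weak-case (pays 159).
Strong-case: top litigator gives 243 − 49 = 194; standard lawyer gives 159 − 15 = 144. No deviation. ✓
Weak-case: standard lawyer gives 159 − 13 = 146; top litigator gives 243 − 124 = 119. No deviation. ✓
Both incentive constraints hold.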